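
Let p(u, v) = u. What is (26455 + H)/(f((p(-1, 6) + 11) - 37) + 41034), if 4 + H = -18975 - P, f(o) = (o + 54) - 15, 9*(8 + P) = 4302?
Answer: 3503/20523 ≈ 0.17069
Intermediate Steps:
P = 470 (P = -8 + (1/9)*4302 = -8 + 478 = 470)
f(o) = 39 + o (f(o) = (54 + o) - 15 = 39 + o)
H = -19449 (H = -4 + (-18975 - 1*470) = -4 + (-18975 - 470) = -4 - 19445 = -19449)
(26455 + H)/(f((p(-1, 6) + 11) - 37) + 41034) = (26455 - 19449)/((39 + ((-1 + 11) - 37)) + 41034) = 7006/((39 + (10 - 37)) + 41034) = 7006/((39 - 27) + 41034) = 7006/(12 + 41034) = 7006/41046 = 7006*(1/41046) = 3503/20523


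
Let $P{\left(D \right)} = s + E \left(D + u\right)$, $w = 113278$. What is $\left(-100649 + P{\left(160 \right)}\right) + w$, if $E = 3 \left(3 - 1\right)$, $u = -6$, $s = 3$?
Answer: $13556$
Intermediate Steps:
$E = 6$ ($E = 3 \cdot 2 = 6$)
$P{\left(D \right)} = -33 + 6 D$ ($P{\left(D \right)} = 3 + 6 \left(D - 6\right) = 3 + 6 \left(-6 + D\right) = 3 + \left(-36 + 6 D\right) = -33 + 6 D$)
$\left(-100649 + P{\left(160 \right)}\right) + w = \left(-100649 + \left(-33 + 6 \cdot 160\right)\right) + 113278 = \left(-100649 + \left(-33 + 960\right)\right) + 113278 = \left(-100649 + 927\right) + 113278 = -99722 + 113278 = 13556$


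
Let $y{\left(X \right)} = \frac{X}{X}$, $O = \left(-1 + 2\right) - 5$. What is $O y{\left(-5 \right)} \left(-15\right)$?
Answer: $60$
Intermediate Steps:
$O = -4$ ($O = 1 - 5 = -4$)
$y{\left(X \right)} = 1$
$O y{\left(-5 \right)} \left(-15\right) = \left(-4\right) 1 \left(-15\right) = \left(-4\right) \left(-15\right) = 60$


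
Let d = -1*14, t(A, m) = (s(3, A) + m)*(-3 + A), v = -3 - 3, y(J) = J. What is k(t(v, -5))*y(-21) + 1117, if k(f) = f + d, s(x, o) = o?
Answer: -668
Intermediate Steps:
v = -6
t(A, m) = (-3 + A)*(A + m) (t(A, m) = (A + m)*(-3 + A) = (-3 + A)*(A + m))
d = -14
k(f) = -14 + f (k(f) = f - 14 = -14 + f)
k(t(v, -5))*y(-21) + 1117 = (-14 + ((-6)**2 - 3*(-6) - 3*(-5) - 6*(-5)))*(-21) + 1117 = (-14 + (36 + 18 + 15 + 30))*(-21) + 1117 = (-14 + 99)*(-21) + 1117 = 85*(-21) + 1117 = -1785 + 1117 = -668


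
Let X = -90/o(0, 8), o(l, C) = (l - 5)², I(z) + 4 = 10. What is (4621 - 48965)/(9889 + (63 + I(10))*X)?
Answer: -221720/48203 ≈ -4.5997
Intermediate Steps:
I(z) = 6 (I(z) = -4 + 10 = 6)
o(l, C) = (-5 + l)²
X = -18/5 (X = -90/(-5 + 0)² = -90/((-5)²) = -90/25 = -90*1/25 = -18/5 ≈ -3.6000)
(4621 - 48965)/(9889 + (63 + I(10))*X) = (4621 - 48965)/(9889 + (63 + 6)*(-18/5)) = -44344/(9889 + 69*(-18/5)) = -44344/(9889 - 1242/5) = -44344/48203/5 = -44344*5/48203 = -221720/48203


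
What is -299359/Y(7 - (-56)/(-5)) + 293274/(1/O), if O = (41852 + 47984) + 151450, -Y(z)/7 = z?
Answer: 10402146326713/147 ≈ 7.0763e+10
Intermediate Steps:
Y(z) = -7*z
O = 241286 (O = 89836 + 151450 = 241286)
-299359/Y(7 - (-56)/(-5)) + 293274/(1/O) = -299359*(-1/(7*(7 - (-56)/(-5)))) + 293274/(1/241286) = -299359*(-1/(7*(7 - (-56)*(-1)/5))) + 293274/(1/241286) = -299359*(-1/(7*(7 - 7*8/5))) + 293274*241286 = -299359*(-1/(7*(7 - 56/5))) + 70762910364 = -299359/((-7*(-21/5))) + 70762910364 = -299359/147/5 + 70762910364 = -299359*5/147 + 70762910364 = -1496795/147 + 70762910364 = 10402146326713/147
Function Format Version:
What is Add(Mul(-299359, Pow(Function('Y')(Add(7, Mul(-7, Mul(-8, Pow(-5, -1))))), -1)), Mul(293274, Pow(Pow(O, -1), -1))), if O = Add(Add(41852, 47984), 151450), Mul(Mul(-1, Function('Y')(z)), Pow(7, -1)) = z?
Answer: Rational(10402146326713, 147) ≈ 7.0763e+10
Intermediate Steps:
Function('Y')(z) = Mul(-7, z)
O = 241286 (O = Add(89836, 151450) = 241286)
Add(Mul(-299359, Pow(Function('Y')(Add(7, Mul(-7, Mul(-8, Pow(-5, -1))))), -1)), Mul(293274, Pow(Pow(O, -1), -1))) = Add(Mul(-299359, Pow(Mul(-7, Add(7, Mul(-7, Mul(-8, Pow(-5, -1))))), -1)), Mul(293274, Pow(Pow(241286, -1), -1))) = Add(Mul(-299359, Pow(Mul(-7, Add(7, Mul(-7, Mul(-8, Rational(-1, 5))))), -1)), Mul(293274, Pow(Rational(1, 241286), -1))) = Add(Mul(-299359, Pow(Mul(-7, Add(7, Mul(-7, Rational(8, 5)))), -1)), Mul(293274, 241286)) = Add(Mul(-299359, Pow(Mul(-7, Add(7, Rational(-56, 5))), -1)), 70762910364) = Add(Mul(-299359, Pow(Mul(-7, Rational(-21, 5)), -1)), 70762910364) = Add(Mul(-299359, Pow(Rational(147, 5), -1)), 70762910364) = Add(Mul(-299359, Rational(5, 147)), 70762910364) = Add(Rational(-1496795, 147), 70762910364) = Rational(10402146326713, 147)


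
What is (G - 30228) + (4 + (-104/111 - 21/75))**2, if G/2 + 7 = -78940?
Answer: -1448597331521/7700625 ≈ -1.8811e+5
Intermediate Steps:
G = -157894 (G = -14 + 2*(-78940) = -14 - 157880 = -157894)
(G - 30228) + (4 + (-104/111 - 21/75))**2 = (-157894 - 30228) + (4 + (-104/111 - 21/75))**2 = -188122 + (4 + (-104*1/111 - 21*1/75))**2 = -188122 + (4 + (-104/111 - 7/25))**2 = -188122 + (4 - 3377/2775)**2 = -188122 + (7723/2775)**2 = -188122 + 59644729/7700625 = -1448597331521/7700625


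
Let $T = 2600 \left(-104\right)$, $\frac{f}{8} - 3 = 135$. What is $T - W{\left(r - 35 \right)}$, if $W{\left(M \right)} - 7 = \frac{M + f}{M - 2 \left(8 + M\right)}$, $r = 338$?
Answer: $- \frac{86258426}{319} \approx -2.704 \cdot 10^{5}$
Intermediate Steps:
$f = 1104$ ($f = 24 + 8 \cdot 135 = 24 + 1080 = 1104$)
$W{\left(M \right)} = 7 + \frac{1104 + M}{-16 - M}$ ($W{\left(M \right)} = 7 + \frac{M + 1104}{M - 2 \left(8 + M\right)} = 7 + \frac{1104 + M}{M - \left(16 + 2 M\right)} = 7 + \frac{1104 + M}{-16 - M}$)
$T = -270400$
$T - W{\left(r - 35 \right)} = -270400 - \frac{2 \left(-496 + 3 \left(338 - 35\right)\right)}{16 + \left(338 - 35\right)} = -270400 - \frac{2 \left(-496 + 3 \cdot 303\right)}{16 + 303} = -270400 - \frac{2 \left(-496 + 909\right)}{319} = -270400 - 2 \cdot \frac{1}{319} \cdot 413 = -270400 - \frac{826}{319} = - \frac{86258426}{319}$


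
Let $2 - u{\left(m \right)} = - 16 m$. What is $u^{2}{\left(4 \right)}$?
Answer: $4356$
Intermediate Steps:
$u{\left(m \right)} = 2 + 16 m$ ($u{\left(m \right)} = 2 - - 16 m = 2 + 16 m$)
$u^{2}{\left(4 \right)} = \left(2 + 16 \cdot 4\right)^{2} = \left(2 + 64\right)^{2} = 66^{2} = 4356$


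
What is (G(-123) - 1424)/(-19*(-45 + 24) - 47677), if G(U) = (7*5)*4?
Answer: 642/23639 ≈ 0.027158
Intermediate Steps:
G(U) = 140 (G(U) = 35*4 = 140)
(G(-123) - 1424)/(-19*(-45 + 24) - 47677) = (140 - 1424)/(-19*(-45 + 24) - 47677) = -1284/(-19*(-21) - 47677) = -1284/(399 - 47677) = -1284/(-47278) = -1284*(-1/47278) = 642/23639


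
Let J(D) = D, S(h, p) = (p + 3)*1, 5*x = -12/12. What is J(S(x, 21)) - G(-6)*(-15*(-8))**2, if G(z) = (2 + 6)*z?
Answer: 691224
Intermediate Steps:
G(z) = 8*z
x = -1/5 (x = (-12/12)/5 = (-12*1/12)/5 = (1/5)*(-1) = -1/5 ≈ -0.20000)
S(h, p) = 3 + p (S(h, p) = (3 + p)*1 = 3 + p)
J(S(x, 21)) - G(-6)*(-15*(-8))**2 = (3 + 21) - 8*(-6)*(-15*(-8))**2 = 24 - (-48)*120**2 = 24 - (-48)*14400 = 24 - 1*(-691200) = 24 + 691200 = 691224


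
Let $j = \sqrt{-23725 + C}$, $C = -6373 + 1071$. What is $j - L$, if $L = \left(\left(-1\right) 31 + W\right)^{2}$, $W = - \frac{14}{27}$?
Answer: $- \frac{724201}{729} + i \sqrt{29027} \approx -993.42 + 170.37 i$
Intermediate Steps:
$C = -5302$
$W = - \frac{14}{27}$ ($W = \left(-14\right) \frac{1}{27} = - \frac{14}{27} \approx -0.51852$)
$j = i \sqrt{29027}$ ($j = \sqrt{-23725 - 5302} = \sqrt{-29027} = i \sqrt{29027} \approx 170.37 i$)
$L = \frac{724201}{729}$ ($L = \left(\left(-1\right) 31 - \frac{14}{27}\right)^{2} = \left(-31 - \frac{14}{27}\right)^{2} = \left(- \frac{851}{27}\right)^{2} = \frac{724201}{729} \approx 993.42$)
$j - L = i \sqrt{29027} - \frac{724201}{729} = - \frac{724201}{729} + i \sqrt{29027}$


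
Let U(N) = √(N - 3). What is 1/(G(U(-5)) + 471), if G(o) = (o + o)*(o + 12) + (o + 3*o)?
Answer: -I/(-455*I + 56*√2) ≈ 0.0021332 - 0.00037129*I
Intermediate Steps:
U(N) = √(-3 + N)
G(o) = 4*o + 2*o*(12 + o) (G(o) = (2*o)*(12 + o) + 4*o = 2*o*(12 + o) + 4*o = 4*o + 2*o*(12 + o))
1/(G(U(-5)) + 471) = 1/(2*√(-3 - 5)*(14 + √(-3 - 5)) + 471) = 1/(2*√(-8)*(14 + √(-8)) + 471) = 1/(2*(2*I*√2)*(14 + 2*I*√2) + 471) = 1/(4*I*√2*(14 + 2*I*√2) + 471) = 1/(471 + 4*I*√2*(14 + 2*I*√2))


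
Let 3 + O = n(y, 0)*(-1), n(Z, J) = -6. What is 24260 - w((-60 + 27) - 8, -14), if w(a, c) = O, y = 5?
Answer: 24257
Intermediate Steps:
O = 3 (O = -3 - 6*(-1) = -3 + 6 = 3)
w(a, c) = 3
24260 - w((-60 + 27) - 8, -14) = 24260 - 1*3 = 24260 - 3 = 24257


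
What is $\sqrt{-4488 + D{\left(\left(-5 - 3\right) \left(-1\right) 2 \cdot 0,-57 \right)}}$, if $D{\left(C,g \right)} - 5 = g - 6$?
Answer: $i \sqrt{4546} \approx 67.424 i$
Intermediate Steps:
$D{\left(C,g \right)} = -1 + g$ ($D{\left(C,g \right)} = 5 + \left(g - 6\right) = 5 + \left(-6 + g\right) = -1 + g$)
$\sqrt{-4488 + D{\left(\left(-5 - 3\right) \left(-1\right) 2 \cdot 0,-57 \right)}} = \sqrt{-4488 - 58} = \sqrt{-4546} = i \sqrt{4546}$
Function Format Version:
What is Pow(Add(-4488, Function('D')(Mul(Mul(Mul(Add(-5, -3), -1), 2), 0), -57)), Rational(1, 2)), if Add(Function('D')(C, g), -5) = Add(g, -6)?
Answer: Mul(I, Pow(4546, Rational(1, 2))) ≈ Mul(67.424, I)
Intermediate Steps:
Function('D')(C, g) = Add(-1, g) (Function('D')(C, g) = Add(5, Add(g, -6)) = Add(5, Add(-6, g)) = Add(-1, g))
Pow(Add(-4488, Function('D')(Mul(Mul(Mul(Add(-5, -3), -1), 2), 0), -57)), Rational(1, 2)) = Pow(Add(-4488, Add(-1, -57)), Rational(1, 2)) = Pow(Add(-4488, -58), Rational(1, 2)) = Pow(-4546, Rational(1, 2)) = Mul(I, Pow(4546, Rational(1, 2)))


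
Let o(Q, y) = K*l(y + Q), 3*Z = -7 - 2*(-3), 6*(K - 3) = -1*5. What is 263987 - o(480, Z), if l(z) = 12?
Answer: 263961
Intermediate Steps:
K = 13/6 (K = 3 + (-1*5)/6 = 3 + (1/6)*(-5) = 3 - 5/6 = 13/6 ≈ 2.1667)
Z = -1/3 (Z = (-7 - 2*(-3))/3 = (-7 + 6)/3 = (1/3)*(-1) = -1/3 ≈ -0.33333)
o(Q, y) = 26 (o(Q, y) = (13/6)*12 = 26)
263987 - o(480, Z) = 263987 - 1*26 = 263987 - 26 = 263961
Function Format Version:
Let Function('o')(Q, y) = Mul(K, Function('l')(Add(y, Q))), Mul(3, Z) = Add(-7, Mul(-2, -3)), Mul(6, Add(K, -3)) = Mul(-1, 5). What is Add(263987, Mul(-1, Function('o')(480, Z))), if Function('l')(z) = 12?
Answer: 263961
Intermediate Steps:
K = Rational(13, 6) (K = Add(3, Mul(Rational(1, 6), Mul(-1, 5))) = Add(3, Mul(Rational(1, 6), -5)) = Add(3, Rational(-5, 6)) = Rational(13, 6) ≈ 2.1667)
Z = Rational(-1, 3) (Z = Mul(Rational(1, 3), Add(-7, Mul(-2, -3))) = Mul(Rational(1, 3), Add(-7, 6)) = Mul(Rational(1, 3), -1) = Rational(-1, 3) ≈ -0.33333)
Function('o')(Q, y) = 26 (Function('o')(Q, y) = Mul(Rational(13, 6), 12) = 26)
Add(263987, Mul(-1, Function('o')(480, Z))) = Add(263987, Mul(-1, 26)) = Add(263987, -26) = 263961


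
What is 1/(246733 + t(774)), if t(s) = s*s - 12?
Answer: 1/845797 ≈ 1.1823e-6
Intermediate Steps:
t(s) = -12 + s² (t(s) = s² - 12 = -12 + s²)
1/(246733 + t(774)) = 1/(246733 + (-12 + 774²)) = 1/(246733 + (-12 + 599076)) = 1/(246733 + 599064) = 1/845797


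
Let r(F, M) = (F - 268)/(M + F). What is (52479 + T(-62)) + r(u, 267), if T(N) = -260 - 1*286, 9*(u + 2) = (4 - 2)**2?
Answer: 124065511/2389 ≈ 51932.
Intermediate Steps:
u = -14/9 (u = -2 + (4 - 2)**2/9 = -2 + (1/9)*2**2 = -2 + (1/9)*4 = -2 + 4/9 = -14/9 ≈ -1.5556)
r(F, M) = (-268 + F)/(F + M)
T(N) = -546 (T(N) = -260 - 286 = -546)
(52479 + T(-62)) + r(u, 267) = (52479 - 546) + (-268 - 14/9)/(-14/9 + 267) = 51933 - 2426/9/(2389/9) = 51933 + (9/2389)*(-2426/9) = 51933 - 2426/2389 = 124065511/2389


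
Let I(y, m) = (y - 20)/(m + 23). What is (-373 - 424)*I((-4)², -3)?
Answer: 797/5 ≈ 159.40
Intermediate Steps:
I(y, m) = (-20 + y)/(23 + m)
(-373 - 424)*I((-4)², -3) = (-373 - 424)*((-20 + (-4)²)/(23 - 3)) = -797*(-20 + 16)/20 = -797*(-4)/20 = -797*(-⅕) = 797/5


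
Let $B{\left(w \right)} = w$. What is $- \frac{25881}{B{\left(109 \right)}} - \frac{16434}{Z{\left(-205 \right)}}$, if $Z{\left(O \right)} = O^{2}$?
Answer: $- \frac{1089440331}{4580725} \approx -237.83$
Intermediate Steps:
$- \frac{25881}{B{\left(109 \right)}} - \frac{16434}{Z{\left(-205 \right)}} = - \frac{25881}{109} - \frac{16434}{\left(-205\right)^{2}} = \left(-25881\right) \frac{1}{109} - \frac{16434}{42025} = - \frac{25881}{109} - \frac{16434}{42025} = - \frac{1089440331}{4580725}$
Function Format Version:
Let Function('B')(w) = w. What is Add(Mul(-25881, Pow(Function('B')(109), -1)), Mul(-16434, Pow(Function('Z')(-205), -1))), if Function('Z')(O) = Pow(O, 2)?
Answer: Rational(-1089440331, 4580725) ≈ -237.83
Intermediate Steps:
Add(Mul(-25881, Pow(Function('B')(109), -1)), Mul(-16434, Pow(Function('Z')(-205), -1))) = Add(Mul(-25881, Pow(109, -1)), Mul(-16434, Pow(Pow(-205, 2), -1))) = Add(Mul(-25881, Rational(1, 109)), Mul(-16434, Pow(42025, -1))) = Add(Rational(-25881, 109), Mul(-16434, Rational(1, 42025))) = Add(Rational(-25881, 109), Rational(-16434, 42025)) = Rational(-1089440331, 4580725)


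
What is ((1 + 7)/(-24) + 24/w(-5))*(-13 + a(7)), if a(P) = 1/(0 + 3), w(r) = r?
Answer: 2926/45 ≈ 65.022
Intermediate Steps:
a(P) = ⅓ (a(P) = 1/3 = ⅓)
((1 + 7)/(-24) + 24/w(-5))*(-13 + a(7)) = ((1 + 7)/(-24) + 24/(-5))*(-13 + ⅓) = (8*(-1/24) + 24*(-⅕))*(-38/3) = (-⅓ - 24/5)*(-38/3) = -77/15*(-38/3) = 2926/45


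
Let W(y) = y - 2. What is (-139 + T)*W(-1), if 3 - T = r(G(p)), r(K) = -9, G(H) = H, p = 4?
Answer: 381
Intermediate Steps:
W(y) = -2 + y
T = 12 (T = 3 - 1*(-9) = 3 + 9 = 12)
(-139 + T)*W(-1) = (-139 + 12)*(-2 - 1) = -127*(-3) = 381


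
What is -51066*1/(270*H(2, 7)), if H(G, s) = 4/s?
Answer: -19859/60 ≈ -330.98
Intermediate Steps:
-51066*1/(270*H(2, 7)) = -51066/((18*15)*(4/7)) = -51066/(270*(4*(⅐))) = -51066/(270*(4/7)) = -51066/1080/7 = -51066*7/1080 = -19859/60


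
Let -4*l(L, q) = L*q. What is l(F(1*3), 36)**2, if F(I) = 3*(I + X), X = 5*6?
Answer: 793881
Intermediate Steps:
X = 30
F(I) = 90 + 3*I (F(I) = 3*(I + 30) = 3*(30 + I) = 90 + 3*I)
l(L, q) = -L*q/4
l(F(1*3), 36)**2 = (-1/4*(90 + 3*(1*3))*36)**2 = (-1/4*(90 + 3*3)*36)**2 = (-1/4*(90 + 9)*36)**2 = (-1/4*99*36)**2 = (-891)**2 = 793881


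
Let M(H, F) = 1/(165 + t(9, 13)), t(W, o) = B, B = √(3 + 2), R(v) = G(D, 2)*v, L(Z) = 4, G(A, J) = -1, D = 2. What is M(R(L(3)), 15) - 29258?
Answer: -159280519/5444 - √5/27220 ≈ -29258.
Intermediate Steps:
R(v) = -v
B = √5 ≈ 2.2361
t(W, o) = √5
M(H, F) = 1/(165 + √5)
M(R(L(3)), 15) - 29258 = (33/5444 - √5/27220) - 29258 = -159280519/5444 - √5/27220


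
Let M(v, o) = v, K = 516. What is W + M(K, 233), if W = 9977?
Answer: 10493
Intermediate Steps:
W + M(K, 233) = 9977 + 516 = 10493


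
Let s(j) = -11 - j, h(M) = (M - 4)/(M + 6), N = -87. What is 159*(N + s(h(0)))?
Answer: -15476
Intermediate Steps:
h(M) = (-4 + M)/(6 + M)
159*(N + s(h(0))) = 159*(-87 + (-11 - (-4 + 0)/(6 + 0))) = 159*(-87 + (-11 - (-4)/6)) = 159*(-87 + (-11 - 1*(-⅔))) = 159*(-87 + (-11 + ⅔)) = 159*(-87 - 31/3) = 159*(-292/3) = -15476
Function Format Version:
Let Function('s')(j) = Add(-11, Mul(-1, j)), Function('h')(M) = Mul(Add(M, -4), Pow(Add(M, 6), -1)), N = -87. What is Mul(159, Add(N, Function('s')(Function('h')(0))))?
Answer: -15476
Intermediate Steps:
Function('h')(M) = Mul(Pow(Add(6, M), -1), Add(-4, M)) (Function('h')(M) = Mul(Add(-4, M), Pow(Add(6, M), -1)) = Mul(Pow(Add(6, M), -1), Add(-4, M)))
Mul(159, Add(N, Function('s')(Function('h')(0)))) = Mul(159, Add(-87, Add(-11, Mul(-1, Mul(Pow(Add(6, 0), -1), Add(-4, 0)))))) = Mul(159, Add(-87, Add(-11, Mul(-1, Mul(Pow(6, -1), -4))))) = Mul(159, Add(-87, Add(-11, Mul(-1, Mul(Rational(1, 6), -4))))) = Mul(159, Add(-87, Add(-11, Mul(-1, Rational(-2, 3))))) = Mul(159, Add(-87, Add(-11, Rational(2, 3)))) = Mul(159, Add(-87, Rational(-31, 3))) = Mul(159, Rational(-292, 3)) = -15476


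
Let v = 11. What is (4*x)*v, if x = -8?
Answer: -352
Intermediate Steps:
(4*x)*v = (4*(-8))*11 = -32*11 = -352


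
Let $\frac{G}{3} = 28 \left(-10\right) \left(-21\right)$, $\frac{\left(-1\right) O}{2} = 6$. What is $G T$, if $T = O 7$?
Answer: $-1481760$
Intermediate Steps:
$O = -12$ ($O = \left(-2\right) 6 = -12$)
$T = -84$ ($T = \left(-12\right) 7 = -84$)
$G = 17640$ ($G = 3 \cdot 28 \left(-10\right) \left(-21\right) = 3 \left(\left(-280\right) \left(-21\right)\right) = 3 \cdot 5880 = 17640$)
$G T = 17640 \left(-84\right) = -1481760$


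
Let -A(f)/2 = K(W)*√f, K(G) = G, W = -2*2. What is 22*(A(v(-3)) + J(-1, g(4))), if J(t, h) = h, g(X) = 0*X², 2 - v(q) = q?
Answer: 176*√5 ≈ 393.55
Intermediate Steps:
v(q) = 2 - q
W = -4
g(X) = 0
A(f) = 8*√f (A(f) = -(-8)*√f = 8*√f)
22*(A(v(-3)) + J(-1, g(4))) = 22*(8*√(2 - 1*(-3)) + 0) = 22*(8*√(2 + 3) + 0) = 22*(8*√5 + 0) = 22*(8*√5) = 176*√5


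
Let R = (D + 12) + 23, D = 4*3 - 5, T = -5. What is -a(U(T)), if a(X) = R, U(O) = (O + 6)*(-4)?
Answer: -42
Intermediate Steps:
U(O) = -24 - 4*O (U(O) = (6 + O)*(-4) = -24 - 4*O)
D = 7 (D = 12 - 5 = 7)
R = 42 (R = (7 + 12) + 23 = 19 + 23 = 42)
a(X) = 42
-a(U(T)) = -1*42 = -42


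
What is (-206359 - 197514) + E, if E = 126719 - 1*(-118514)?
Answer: -158640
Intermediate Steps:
E = 245233 (E = 126719 + 118514 = 245233)
(-206359 - 197514) + E = (-206359 - 197514) + 245233 = -403873 + 245233 = -158640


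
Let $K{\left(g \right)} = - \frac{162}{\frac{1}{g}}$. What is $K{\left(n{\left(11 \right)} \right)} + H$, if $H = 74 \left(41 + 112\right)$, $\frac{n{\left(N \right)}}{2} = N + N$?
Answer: $4194$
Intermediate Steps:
$n{\left(N \right)} = 4 N$ ($n{\left(N \right)} = 2 \left(N + N\right) = 2 \cdot 2 N = 4 N$)
$H = 11322$ ($H = 74 \cdot 153 = 11322$)
$K{\left(g \right)} = - 162 g$
$K{\left(n{\left(11 \right)} \right)} + H = - 162 \cdot 4 \cdot 11 + 11322 = \left(-162\right) 44 + 11322 = -7128 + 11322 = 4194$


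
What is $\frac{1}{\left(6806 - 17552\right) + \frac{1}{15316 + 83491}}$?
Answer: $- \frac{98807}{1061780021} \approx -9.3058 \cdot 10^{-5}$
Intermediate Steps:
$\frac{1}{\left(6806 - 17552\right) + \frac{1}{15316 + 83491}} = \frac{1}{-10746 + \frac{1}{98807}} = \frac{1}{- \frac{1061780021}{98807}} = - \frac{98807}{1061780021}$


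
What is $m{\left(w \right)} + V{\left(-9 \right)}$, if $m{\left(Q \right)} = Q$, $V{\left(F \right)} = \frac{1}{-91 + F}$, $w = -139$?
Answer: $- \frac{13901}{100} \approx -139.01$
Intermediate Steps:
$m{\left(w \right)} + V{\left(-9 \right)} = -139 + \frac{1}{-91 - 9} = -139 + \frac{1}{-100} = -139 - \frac{1}{100} = - \frac{13901}{100}$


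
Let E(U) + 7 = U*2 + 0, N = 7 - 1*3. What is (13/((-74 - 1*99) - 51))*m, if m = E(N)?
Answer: -13/224 ≈ -0.058036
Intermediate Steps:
N = 4 (N = 7 - 3 = 4)
E(U) = -7 + 2*U (E(U) = -7 + (U*2 + 0) = -7 + (2*U + 0) = -7 + 2*U)
m = 1 (m = -7 + 2*4 = -7 + 8 = 1)
(13/((-74 - 1*99) - 51))*m = (13/((-74 - 1*99) - 51))*1 = (13/((-74 - 99) - 51))*1 = (13/(-173 - 51))*1 = (13/(-224))*1 = (13*(-1/224))*1 = -13/224*1 = -13/224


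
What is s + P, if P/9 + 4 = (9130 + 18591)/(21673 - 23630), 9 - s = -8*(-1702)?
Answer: -1418360/103 ≈ -13770.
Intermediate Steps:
s = -13607 (s = 9 - (-8)*(-1702) = 9 - 1*13616 = 9 - 13616 = -13607)
P = -16839/103 (P = -36 + 9*((9130 + 18591)/(21673 - 23630)) = -36 + 9*(27721/(-1957)) = -36 + 9*(27721*(-1/1957)) = -36 + 9*(-1459/103) = -36 - 13131/103 = -16839/103 ≈ -163.49)
s + P = -13607 - 16839/103 = -1418360/103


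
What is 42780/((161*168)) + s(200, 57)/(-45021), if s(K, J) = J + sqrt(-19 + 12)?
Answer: 2324223/1470686 - I*sqrt(7)/45021 ≈ 1.5804 - 5.8767e-5*I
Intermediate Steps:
s(K, J) = J + I*sqrt(7) (s(K, J) = J + sqrt(-7) = J + I*sqrt(7))
42780/((161*168)) + s(200, 57)/(-45021) = 42780/((161*168)) + (57 + I*sqrt(7))/(-45021) = 42780/27048 + (57 + I*sqrt(7))*(-1/45021) = 42780*(1/27048) + (-19/15007 - I*sqrt(7)/45021) = 155/98 + (-19/15007 - I*sqrt(7)/45021) = 2324223/1470686 - I*sqrt(7)/45021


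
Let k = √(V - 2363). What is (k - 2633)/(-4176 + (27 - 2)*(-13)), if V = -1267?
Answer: 2633/4501 - 11*I*√30/4501 ≈ 0.58498 - 0.013386*I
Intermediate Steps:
k = 11*I*√30 (k = √(-1267 - 2363) = √(-3630) = 11*I*√30 ≈ 60.25*I)
(k - 2633)/(-4176 + (27 - 2)*(-13)) = (11*I*√30 - 2633)/(-4176 + (27 - 2)*(-13)) = (-2633 + 11*I*√30)/(-4176 + 25*(-13)) = (-2633 + 11*I*√30)/(-4176 - 325) = (-2633 + 11*I*√30)/(-4501) = (-2633 + 11*I*√30)*(-1/4501) = 2633/4501 - 11*I*√30/4501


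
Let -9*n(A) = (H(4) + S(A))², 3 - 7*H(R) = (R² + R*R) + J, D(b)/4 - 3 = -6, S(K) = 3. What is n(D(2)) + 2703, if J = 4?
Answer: 132431/49 ≈ 2702.7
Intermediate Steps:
D(b) = -12 (D(b) = 12 + 4*(-6) = 12 - 24 = -12)
H(R) = -⅐ - 2*R²/7 (H(R) = 3/7 - ((R² + R*R) + 4)/7 = 3/7 - ((R² + R²) + 4)/7 = 3/7 - (2*R² + 4)/7 = 3/7 - (4 + 2*R²)/7 = 3/7 + (-4/7 - 2*R²/7) = -⅐ - 2*R²/7)
n(A) = -16/49 (n(A) = -((-⅐ - 2/7*4²) + 3)²/9 = -((-⅐ - 2/7*16) + 3)²/9 = -((-⅐ - 32/7) + 3)²/9 = -(-33/7 + 3)²/9 = -(-12/7)²/9 = -⅑*144/49 = -16/49)
n(D(2)) + 2703 = -16/49 + 2703 = 132431/49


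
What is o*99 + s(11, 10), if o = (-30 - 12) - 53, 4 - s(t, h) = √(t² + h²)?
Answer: -9401 - √221 ≈ -9415.9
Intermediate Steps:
s(t, h) = 4 - √(h² + t²) (s(t, h) = 4 - √(t² + h²) = 4 - √(h² + t²))
o = -95 (o = -42 - 53 = -95)
o*99 + s(11, 10) = -95*99 + (4 - √(10² + 11²)) = -9405 + (4 - √(100 + 121)) = -9405 + (4 - √221) = -9401 - √221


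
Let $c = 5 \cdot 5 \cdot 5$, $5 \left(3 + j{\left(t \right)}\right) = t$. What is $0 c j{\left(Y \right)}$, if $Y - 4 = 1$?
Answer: $0$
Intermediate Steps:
$Y = 5$ ($Y = 4 + 1 = 5$)
$j{\left(t \right)} = -3 + \frac{t}{5}$
$c = 125$ ($c = 25 \cdot 5 = 125$)
$0 c j{\left(Y \right)} = 0 \cdot 125 \left(-3 + \frac{1}{5} \cdot 5\right) = 0 \left(-3 + 1\right) = 0 \left(-2\right) = 0$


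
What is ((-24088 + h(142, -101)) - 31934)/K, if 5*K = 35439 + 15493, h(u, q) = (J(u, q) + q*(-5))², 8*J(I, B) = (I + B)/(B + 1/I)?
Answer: 3273381472966845/167598290558272 ≈ 19.531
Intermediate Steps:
J(I, B) = (B + I)/(8*(B + 1/I)) (J(I, B) = ((I + B)/(B + 1/I))/8 = ((B + I)/(B + 1/I))/8 = (B + I)/(8*(B + 1/I)))
h(u, q) = (-5*q + u*(q + u)/(8*(1 + q*u)))² (h(u, q) = (u*(q + u)/(8*(1 + q*u)) + q*(-5))² = (u*(q + u)/(8*(1 + q*u)) - 5*q)² = (-5*q + u*(q + u)/(8*(1 + q*u)))²)
K = 50932/5 (K = (35439 + 15493)/5 = (⅕)*50932 = 50932/5 ≈ 10186.)
((-24088 + h(142, -101)) - 31934)/K = ((-24088 + (-1*142*(-101 + 142) + 40*(-101)*(1 - 101*142))²/(64*(1 - 101*142)²)) - 31934)/(50932/5) = ((-24088 + (-1*142*41 + 40*(-101)*(1 - 14342))²/(64*(1 - 14342)²)) - 31934)*(5/50932) = ((-24088 + (1/64)*(-5822 + 40*(-101)*(-14341))²/(-14341)²) - 31934)*(5/50932) = ((-24088 + (1/64)*(1/205664281)*(-5822 + 57937640)²) - 31934)*(5/50932) = ((-24088 + (1/64)*(1/205664281)*57931818²) - 31934)*(5/50932) = ((-24088 + (1/64)*(1/205664281)*3356095536785124) - 31934)*(5/50932) = ((-24088 + 839023884196281/3290628496) - 31934)*(5/50932) = (759759224984633/3290628496 - 31934)*(5/50932) = (654676294593369/3290628496)*(5/50932) = 3273381472966845/167598290558272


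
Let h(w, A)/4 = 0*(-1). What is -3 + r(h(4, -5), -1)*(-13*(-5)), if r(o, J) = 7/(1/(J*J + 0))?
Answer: 452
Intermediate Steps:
h(w, A) = 0 (h(w, A) = 4*(0*(-1)) = 4*0 = 0)
r(o, J) = 7*J² (r(o, J) = 7/(1/(J² + 0)) = 7/(1/(J²)) = 7/(J⁻²) = 7*J²)
-3 + r(h(4, -5), -1)*(-13*(-5)) = -3 + (7*(-1)²)*(-13*(-5)) = -3 + (7*1)*65 = -3 + 7*65 = -3 + 455 = 452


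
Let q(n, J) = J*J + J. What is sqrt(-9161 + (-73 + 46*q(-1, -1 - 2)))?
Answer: I*sqrt(8958) ≈ 94.647*I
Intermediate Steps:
q(n, J) = J + J**2 (q(n, J) = J**2 + J = J + J**2)
sqrt(-9161 + (-73 + 46*q(-1, -1 - 2))) = sqrt(-9161 + (-73 + 46*((-1 - 2)*(1 + (-1 - 2))))) = sqrt(-9161 + (-73 + 46*(-3*(1 - 3)))) = sqrt(-9161 + (-73 + 46*(-3*(-2)))) = sqrt(-9161 + (-73 + 46*6)) = sqrt(-9161 + (-73 + 276)) = sqrt(-9161 + 203) = sqrt(-8958) = I*sqrt(8958)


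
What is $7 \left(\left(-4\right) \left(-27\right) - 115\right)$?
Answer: $-49$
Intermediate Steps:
$7 \left(\left(-4\right) \left(-27\right) - 115\right) = 7 \left(108 - 115\right) = 7 \left(-7\right) = -49$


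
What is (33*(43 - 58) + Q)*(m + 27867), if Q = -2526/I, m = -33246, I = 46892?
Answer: 62434230507/23446 ≈ 2.6629e+6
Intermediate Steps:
Q = -1263/23446 (Q = -2526/46892 = -2526*1/46892 = -1263/23446 ≈ -0.053868)
(33*(43 - 58) + Q)*(m + 27867) = (33*(43 - 58) - 1263/23446)*(-33246 + 27867) = (33*(-15) - 1263/23446)*(-5379) = (-495 - 1263/23446)*(-5379) = -11607033/23446*(-5379) = 62434230507/23446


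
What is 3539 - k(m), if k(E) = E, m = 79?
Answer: 3460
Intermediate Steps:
3539 - k(m) = 3539 - 1*79 = 3539 - 79 = 3460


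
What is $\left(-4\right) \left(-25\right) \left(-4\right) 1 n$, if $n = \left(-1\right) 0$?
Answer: $0$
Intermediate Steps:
$n = 0$
$\left(-4\right) \left(-25\right) \left(-4\right) 1 n = \left(-4\right) \left(-25\right) \left(-4\right) 1 \cdot 0 = 100 \left(\left(-4\right) 0\right) = 100 \cdot 0 = 0$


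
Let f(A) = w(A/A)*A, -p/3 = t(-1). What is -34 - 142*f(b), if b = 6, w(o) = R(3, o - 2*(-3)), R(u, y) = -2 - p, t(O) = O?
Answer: 4226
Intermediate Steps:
p = 3 (p = -3*(-1) = 3)
R(u, y) = -5 (R(u, y) = -2 - 1*3 = -2 - 3 = -5)
w(o) = -5
f(A) = -5*A
-34 - 142*f(b) = -34 - (-710)*6 = -34 - 142*(-30) = -34 + 4260 = 4226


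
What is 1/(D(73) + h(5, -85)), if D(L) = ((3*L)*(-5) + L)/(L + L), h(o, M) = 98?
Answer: 1/91 ≈ 0.010989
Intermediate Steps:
D(L) = -7 (D(L) = (-15*L + L)/((2*L)) = (-14*L)*(1/(2*L)) = -7)
1/(D(73) + h(5, -85)) = 1/(-7 + 98) = 1/91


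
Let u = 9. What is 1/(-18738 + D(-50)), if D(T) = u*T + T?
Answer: -1/19238 ≈ -5.1980e-5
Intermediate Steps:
D(T) = 10*T (D(T) = 9*T + T = 10*T)
1/(-18738 + D(-50)) = 1/(-18738 + 10*(-50)) = 1/(-18738 - 500) = 1/(-19238) = -1/19238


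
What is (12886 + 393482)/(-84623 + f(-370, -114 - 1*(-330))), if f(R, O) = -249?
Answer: -50796/10609 ≈ -4.7880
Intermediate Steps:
(12886 + 393482)/(-84623 + f(-370, -114 - 1*(-330))) = (12886 + 393482)/(-84623 - 249) = 406368/(-84872) = 406368*(-1/84872) = -50796/10609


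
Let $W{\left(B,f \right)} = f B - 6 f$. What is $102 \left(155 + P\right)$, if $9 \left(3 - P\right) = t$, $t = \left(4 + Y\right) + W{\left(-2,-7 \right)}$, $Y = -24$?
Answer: $15708$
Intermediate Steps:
$W{\left(B,f \right)} = - 6 f + B f$ ($W{\left(B,f \right)} = B f - 6 f = - 6 f + B f$)
$t = 36$ ($t = \left(4 - 24\right) - 7 \left(-6 - 2\right) = -20 - -56 = -20 + 56 = 36$)
$P = -1$ ($P = 3 - 4 = -1$)
$102 \left(155 + P\right) = 102 \left(155 - 1\right) = 102 \cdot 154 = 15708$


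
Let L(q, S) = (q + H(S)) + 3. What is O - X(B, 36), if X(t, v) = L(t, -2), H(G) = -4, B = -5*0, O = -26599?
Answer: -26598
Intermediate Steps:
B = 0
L(q, S) = -1 + q (L(q, S) = (q - 4) + 3 = (-4 + q) + 3 = -1 + q)
X(t, v) = -1 + t
O - X(B, 36) = -26599 - (-1 + 0) = -26599 - 1*(-1) = -26599 + 1 = -26598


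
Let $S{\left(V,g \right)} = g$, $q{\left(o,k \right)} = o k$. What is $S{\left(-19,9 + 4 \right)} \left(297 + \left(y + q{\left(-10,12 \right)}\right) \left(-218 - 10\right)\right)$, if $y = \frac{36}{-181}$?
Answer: $\frac{65183625}{181} \approx 3.6013 \cdot 10^{5}$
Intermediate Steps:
$q{\left(o,k \right)} = k o$
$y = - \frac{36}{181}$ ($y = 36 \left(- \frac{1}{181}\right) = - \frac{36}{181} \approx -0.19889$)
$S{\left(-19,9 + 4 \right)} \left(297 + \left(y + q{\left(-10,12 \right)}\right) \left(-218 - 10\right)\right) = \left(9 + 4\right) \left(297 + \left(- \frac{36}{181} + 12 \left(-10\right)\right) \left(-218 - 10\right)\right) = 13 \left(297 + \left(- \frac{36}{181} - 120\right) \left(-228\right)\right) = 13 \left(297 - - \frac{4960368}{181}\right) = 13 \left(297 + \frac{4960368}{181}\right) = 13 \cdot \frac{5014125}{181} = \frac{65183625}{181}$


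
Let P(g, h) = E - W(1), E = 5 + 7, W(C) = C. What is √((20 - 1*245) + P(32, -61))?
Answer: I*√214 ≈ 14.629*I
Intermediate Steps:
E = 12
P(g, h) = 11 (P(g, h) = 12 - 1*1 = 12 - 1 = 11)
√((20 - 1*245) + P(32, -61)) = √((20 - 1*245) + 11) = √((20 - 245) + 11) = √(-225 + 11) = √(-214) = I*√214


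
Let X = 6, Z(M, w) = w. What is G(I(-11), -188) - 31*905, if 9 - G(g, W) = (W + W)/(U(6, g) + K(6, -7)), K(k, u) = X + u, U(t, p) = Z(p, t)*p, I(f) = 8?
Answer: -28038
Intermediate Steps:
U(t, p) = p*t (U(t, p) = t*p = p*t)
K(k, u) = 6 + u
G(g, W) = 9 - 2*W/(-1 + 6*g) (G(g, W) = 9 - (W + W)/(g*6 + (6 - 7)) = 9 - 2*W/(6*g - 1) = 9 - 2*W/(-1 + 6*g))
G(I(-11), -188) - 31*905 = (-9 - 2*(-188) + 54*8)/(-1 + 6*8) - 31*905 = (-9 + 376 + 432)/(-1 + 48) - 1*28055 = 799/47 - 28055 = (1/47)*799 - 28055 = 17 - 28055 = -28038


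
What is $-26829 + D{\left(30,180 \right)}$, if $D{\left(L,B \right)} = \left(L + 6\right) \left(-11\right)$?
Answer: $-27225$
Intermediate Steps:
$D{\left(L,B \right)} = -66 - 11 L$ ($D{\left(L,B \right)} = \left(6 + L\right) \left(-11\right) = -66 - 11 L$)
$-26829 + D{\left(30,180 \right)} = -26829 - 396 = -27225$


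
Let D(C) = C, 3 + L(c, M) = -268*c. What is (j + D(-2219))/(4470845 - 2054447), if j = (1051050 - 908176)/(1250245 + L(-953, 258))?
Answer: -835221400/909559995777 ≈ -0.00091827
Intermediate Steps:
L(c, M) = -3 - 268*c
j = 71437/752823 (j = (1051050 - 908176)/(1250245 + (-3 - 268*(-953))) = 142874/(1250245 + (-3 + 255404)) = 142874/(1250245 + 255401) = 142874/1505646 = 142874*(1/1505646) = 71437/752823 ≈ 0.094892)
(j + D(-2219))/(4470845 - 2054447) = (71437/752823 - 2219)/(4470845 - 2054447) = -1670442800/752823/2416398 = -1670442800/752823*1/2416398 = -835221400/909559995777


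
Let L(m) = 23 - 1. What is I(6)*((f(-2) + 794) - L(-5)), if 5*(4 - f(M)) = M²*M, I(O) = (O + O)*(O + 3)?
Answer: 419904/5 ≈ 83981.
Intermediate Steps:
L(m) = 22
I(O) = 2*O*(3 + O) (I(O) = (2*O)*(3 + O) = 2*O*(3 + O))
f(M) = 4 - M³/5 (f(M) = 4 - M²*M/5 = 4 - M³/5)
I(6)*((f(-2) + 794) - L(-5)) = (2*6*(3 + 6))*(((4 - ⅕*(-2)³) + 794) - 1*22) = (2*6*9)*(((4 - ⅕*(-8)) + 794) - 22) = 108*(((4 + 8/5) + 794) - 22) = 108*((28/5 + 794) - 22) = 108*(3998/5 - 22) = 108*(3888/5) = 419904/5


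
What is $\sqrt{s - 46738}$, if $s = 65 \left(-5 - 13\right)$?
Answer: $2 i \sqrt{11977} \approx 218.88 i$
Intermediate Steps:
$s = -1170$ ($s = 65 \left(-18\right) = -1170$)
$\sqrt{s - 46738} = \sqrt{-1170 - 46738} = \sqrt{-47908} = 2 i \sqrt{11977}$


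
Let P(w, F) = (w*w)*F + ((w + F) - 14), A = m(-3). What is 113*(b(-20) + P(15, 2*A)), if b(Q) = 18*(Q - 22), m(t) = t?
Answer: -238543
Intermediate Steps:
A = -3
P(w, F) = -14 + F + w + F*w**2 (P(w, F) = w**2*F + ((F + w) - 14) = F*w**2 + (-14 + F + w) = -14 + F + w + F*w**2)
b(Q) = -396 + 18*Q (b(Q) = 18*(-22 + Q) = -396 + 18*Q)
113*(b(-20) + P(15, 2*A)) = 113*((-396 + 18*(-20)) + (-14 + 2*(-3) + 15 + (2*(-3))*15**2)) = 113*((-396 - 360) + (-14 - 6 + 15 - 6*225)) = 113*(-756 + (-14 - 6 + 15 - 1350)) = 113*(-756 - 1355) = 113*(-2111) = -238543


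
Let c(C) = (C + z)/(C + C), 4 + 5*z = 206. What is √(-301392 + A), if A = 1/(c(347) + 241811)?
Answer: I*√212199707654197904213718/839086107 ≈ 548.99*I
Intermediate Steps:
z = 202/5 (z = -⅘ + (⅕)*206 = -⅘ + 206/5 = 202/5 ≈ 40.400)
c(C) = (202/5 + C)/(2*C) (c(C) = (C + 202/5)/(C + C) = (202/5 + C)/((2*C)) = (202/5 + C)*(1/(2*C)) = (202/5 + C)/(2*C))
A = 3470/839086107 (A = 1/((⅒)*(202 + 5*347)/347 + 241811) = 1/((⅒)*(1/347)*(202 + 1735) + 241811) = 1/((⅒)*(1/347)*1937 + 241811) = 1/(1937/3470 + 241811) = 1/(839086107/3470) = 3470/839086107 ≈ 4.1355e-6)
√(-301392 + A) = √(-301392 + 3470/839086107) = √(-252893839957474/839086107) = I*√212199707654197904213718/839086107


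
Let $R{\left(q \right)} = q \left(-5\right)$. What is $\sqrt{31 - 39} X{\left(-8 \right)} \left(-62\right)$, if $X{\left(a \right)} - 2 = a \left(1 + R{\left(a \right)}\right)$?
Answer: $40424 i \sqrt{2} \approx 57168.0 i$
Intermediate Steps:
$R{\left(q \right)} = - 5 q$
$X{\left(a \right)} = 2 + a \left(1 - 5 a\right)$
$\sqrt{31 - 39} X{\left(-8 \right)} \left(-62\right) = \sqrt{31 - 39} \left(2 - 8 - 5 \left(-8\right)^{2}\right) \left(-62\right) = \sqrt{-8} \left(2 - 8 - 320\right) \left(-62\right) = 2 i \sqrt{2} \left(2 - 8 - 320\right) \left(-62\right) = 2 i \sqrt{2} \left(-326\right) \left(-62\right) = - 652 i \sqrt{2} \left(-62\right) = 40424 i \sqrt{2}$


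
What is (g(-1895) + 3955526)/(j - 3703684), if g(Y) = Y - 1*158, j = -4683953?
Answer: -3953473/8387637 ≈ -0.47135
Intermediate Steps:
g(Y) = -158 + Y (g(Y) = Y - 158 = -158 + Y)
(g(-1895) + 3955526)/(j - 3703684) = ((-158 - 1895) + 3955526)/(-4683953 - 3703684) = (-2053 + 3955526)/(-8387637) = 3953473*(-1/8387637) = -3953473/8387637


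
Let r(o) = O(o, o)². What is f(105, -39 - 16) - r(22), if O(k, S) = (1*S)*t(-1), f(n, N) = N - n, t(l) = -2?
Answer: -2096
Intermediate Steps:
O(k, S) = -2*S (O(k, S) = (1*S)*(-2) = S*(-2) = -2*S)
r(o) = 4*o² (r(o) = (-2*o)² = 4*o²)
f(105, -39 - 16) - r(22) = ((-39 - 16) - 1*105) - 4*22² = (-55 - 105) - 4*484 = -160 - 1*1936 = -160 - 1936 = -2096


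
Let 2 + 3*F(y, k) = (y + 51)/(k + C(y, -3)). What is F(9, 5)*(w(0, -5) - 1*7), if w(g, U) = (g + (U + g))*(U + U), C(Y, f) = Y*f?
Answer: -2236/33 ≈ -67.758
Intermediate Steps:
w(g, U) = 2*U*(U + 2*g) (w(g, U) = (U + 2*g)*(2*U) = 2*U*(U + 2*g))
F(y, k) = -2/3 + (51 + y)/(3*(k - 3*y)) (F(y, k) = -2/3 + ((y + 51)/(k + y*(-3)))/3 = -2/3 + ((51 + y)/(k - 3*y))/3 = -2/3 + (51 + y)/(3*(k - 3*y)))
F(9, 5)*(w(0, -5) - 1*7) = ((51 - 2*5 + 7*9)/(3*(5 - 3*9)))*(2*(-5)*(-5 + 2*0) - 1*7) = ((51 - 10 + 63)/(3*(5 - 27)))*(2*(-5)*(-5 + 0) - 7) = ((1/3)*104/(-22))*(2*(-5)*(-5) - 7) = ((1/3)*(-1/22)*104)*(50 - 7) = -52/33*43 = -2236/33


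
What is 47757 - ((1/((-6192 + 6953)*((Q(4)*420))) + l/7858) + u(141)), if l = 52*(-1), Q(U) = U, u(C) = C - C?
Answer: 239890508451991/5023147920 ≈ 47757.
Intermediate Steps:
u(C) = 0
l = -52
47757 - ((1/((-6192 + 6953)*((Q(4)*420))) + l/7858) + u(141)) = 47757 - ((1/((-6192 + 6953)*((4*420))) - 52/7858) + 0) = 47757 - ((1/(761*1680) - 52*1/7858) + 0) = 47757 - (((1/761)*(1/1680) - 26/3929) + 0) = 47757 - ((1/1278480 - 26/3929) + 0) = 47757 - (-33236551/5023147920 + 0) = 47757 - 1*(-33236551/5023147920) = 47757 + 33236551/5023147920 = 239890508451991/5023147920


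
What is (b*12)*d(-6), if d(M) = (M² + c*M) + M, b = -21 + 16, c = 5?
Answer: 0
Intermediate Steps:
b = -5
d(M) = M² + 6*M (d(M) = (M² + 5*M) + M = M² + 6*M)
(b*12)*d(-6) = (-5*12)*(-6*(6 - 6)) = -(-360)*0 = -60*0 = 0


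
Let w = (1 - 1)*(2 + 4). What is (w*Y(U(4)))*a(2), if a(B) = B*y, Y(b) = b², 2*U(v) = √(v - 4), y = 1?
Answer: 0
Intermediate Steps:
U(v) = √(-4 + v)/2 (U(v) = √(v - 4)/2 = √(-4 + v)/2)
a(B) = B (a(B) = B*1 = B)
w = 0 (w = 0*6 = 0)
(w*Y(U(4)))*a(2) = (0*(√(-4 + 4)/2)²)*2 = (0*(√0/2)²)*2 = (0*((½)*0)²)*2 = (0*0²)*2 = (0*0)*2 = 0*2 = 0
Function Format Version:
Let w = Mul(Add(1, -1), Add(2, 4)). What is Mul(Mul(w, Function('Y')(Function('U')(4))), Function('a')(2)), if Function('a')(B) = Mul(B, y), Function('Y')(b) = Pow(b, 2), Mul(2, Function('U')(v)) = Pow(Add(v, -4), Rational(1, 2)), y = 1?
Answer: 0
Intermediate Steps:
Function('U')(v) = Mul(Rational(1, 2), Pow(Add(-4, v), Rational(1, 2))) (Function('U')(v) = Mul(Rational(1, 2), Pow(Add(v, -4), Rational(1, 2))) = Mul(Rational(1, 2), Pow(Add(-4, v), Rational(1, 2))))
Function('a')(B) = B (Function('a')(B) = Mul(B, 1) = B)
w = 0 (w = Mul(0, 6) = 0)
Mul(Mul(w, Function('Y')(Function('U')(4))), Function('a')(2)) = Mul(Mul(0, Pow(Mul(Rational(1, 2), Pow(Add(-4, 4), Rational(1, 2))), 2)), 2) = Mul(Mul(0, Pow(Mul(Rational(1, 2), Pow(0, Rational(1, 2))), 2)), 2) = Mul(Mul(0, Pow(Mul(Rational(1, 2), 0), 2)), 2) = Mul(Mul(0, Pow(0, 2)), 2) = Mul(Mul(0, 0), 2) = Mul(0, 2) = 0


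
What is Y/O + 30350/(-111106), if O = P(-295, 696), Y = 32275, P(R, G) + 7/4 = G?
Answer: 7129751325/154270681 ≈ 46.216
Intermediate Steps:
P(R, G) = -7/4 + G
O = 2777/4 (O = -7/4 + 696 = 2777/4 ≈ 694.25)
Y/O + 30350/(-111106) = 32275/(2777/4) + 30350/(-111106) = 32275*(4/2777) + 30350*(-1/111106) = 129100/2777 - 15175/55553 = 7129751325/154270681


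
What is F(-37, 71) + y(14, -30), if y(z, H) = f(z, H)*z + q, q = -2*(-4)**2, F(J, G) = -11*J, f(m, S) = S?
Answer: -45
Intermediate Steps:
q = -32 (q = -2*16 = -32)
y(z, H) = -32 + H*z (y(z, H) = H*z - 32 = -32 + H*z)
F(-37, 71) + y(14, -30) = -11*(-37) + (-32 - 30*14) = 407 + (-32 - 420) = 407 - 452 = -45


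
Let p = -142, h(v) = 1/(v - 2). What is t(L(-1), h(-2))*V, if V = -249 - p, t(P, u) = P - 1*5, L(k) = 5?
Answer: 0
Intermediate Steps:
h(v) = 1/(-2 + v)
t(P, u) = -5 + P (t(P, u) = P - 5 = -5 + P)
V = -107 (V = -249 - 1*(-142) = -249 + 142 = -107)
t(L(-1), h(-2))*V = (-5 + 5)*(-107) = 0*(-107) = 0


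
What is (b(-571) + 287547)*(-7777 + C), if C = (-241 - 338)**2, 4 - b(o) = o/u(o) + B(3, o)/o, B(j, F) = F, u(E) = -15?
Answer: 1412247116056/15 ≈ 9.4150e+10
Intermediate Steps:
b(o) = 3 + o/15 (b(o) = 4 - (o/(-15) + o/o) = 4 - (o*(-1/15) + 1) = 4 - (-o/15 + 1) = 4 - (1 - o/15) = 4 + (-1 + o/15) = 3 + o/15)
C = 335241 (C = (-579)**2 = 335241)
(b(-571) + 287547)*(-7777 + C) = ((3 + (1/15)*(-571)) + 287547)*(-7777 + 335241) = ((3 - 571/15) + 287547)*327464 = (-526/15 + 287547)*327464 = (4312679/15)*327464 = 1412247116056/15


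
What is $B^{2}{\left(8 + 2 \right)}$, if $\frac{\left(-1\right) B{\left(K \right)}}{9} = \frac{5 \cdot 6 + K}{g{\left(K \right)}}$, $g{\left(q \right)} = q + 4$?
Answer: $\frac{32400}{49} \approx 661.22$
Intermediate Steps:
$g{\left(q \right)} = 4 + q$
$B{\left(K \right)} = - \frac{9 \left(30 + K\right)}{4 + K}$ ($B{\left(K \right)} = - 9 \frac{5 \cdot 6 + K}{4 + K} = - 9 \frac{30 + K}{4 + K} = - \frac{9 \left(30 + K\right)}{4 + K}$)
$B^{2}{\left(8 + 2 \right)} = \left(\frac{9 \left(-30 - \left(8 + 2\right)\right)}{4 + \left(8 + 2\right)}\right)^{2} = \left(\frac{9 \left(-30 - 10\right)}{4 + 10}\right)^{2} = \left(\frac{9 \left(-30 - 10\right)}{14}\right)^{2} = \left(9 \cdot \frac{1}{14} \left(-40\right)\right)^{2} = \left(- \frac{180}{7}\right)^{2} = \frac{32400}{49}$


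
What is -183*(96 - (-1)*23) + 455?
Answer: -21322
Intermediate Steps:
-183*(96 - (-1)*23) + 455 = -183*(96 - 1*(-23)) + 455 = -183*(96 + 23) + 455 = -183*119 + 455 = -21777 + 455 = -21322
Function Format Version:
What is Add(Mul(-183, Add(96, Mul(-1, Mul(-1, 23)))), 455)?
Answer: -21322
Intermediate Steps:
Add(Mul(-183, Add(96, Mul(-1, Mul(-1, 23)))), 455) = Add(Mul(-183, Add(96, Mul(-1, -23))), 455) = Add(Mul(-183, Add(96, 23)), 455) = Add(Mul(-183, 119), 455) = Add(-21777, 455) = -21322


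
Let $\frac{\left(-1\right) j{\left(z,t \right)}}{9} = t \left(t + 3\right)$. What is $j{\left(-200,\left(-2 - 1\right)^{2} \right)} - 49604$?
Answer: $-50576$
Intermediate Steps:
$j{\left(z,t \right)} = - 9 t \left(3 + t\right)$ ($j{\left(z,t \right)} = - 9 t \left(t + 3\right) = - 9 t \left(3 + t\right)$)
$j{\left(-200,\left(-2 - 1\right)^{2} \right)} - 49604 = - 9 \left(-2 - 1\right)^{2} \left(3 + \left(-2 - 1\right)^{2}\right) - 49604 = - 9 \left(-3\right)^{2} \left(3 + \left(-3\right)^{2}\right) - 49604 = \left(-9\right) 9 \left(3 + 9\right) - 49604 = \left(-9\right) 9 \cdot 12 - 49604 = -972 - 49604 = -50576$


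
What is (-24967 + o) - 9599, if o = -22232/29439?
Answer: -1017610706/29439 ≈ -34567.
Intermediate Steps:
o = -22232/29439 (o = -22232*1/29439 = -22232/29439 ≈ -0.75519)
(-24967 + o) - 9599 = (-24967 - 22232/29439) - 9599 = -735025745/29439 - 9599 = -1017610706/29439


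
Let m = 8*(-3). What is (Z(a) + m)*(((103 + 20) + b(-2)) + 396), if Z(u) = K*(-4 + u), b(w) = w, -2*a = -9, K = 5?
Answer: -22231/2 ≈ -11116.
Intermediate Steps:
m = -24
a = 9/2 (a = -½*(-9) = 9/2 ≈ 4.5000)
Z(u) = -20 + 5*u (Z(u) = 5*(-4 + u) = -20 + 5*u)
(Z(a) + m)*(((103 + 20) + b(-2)) + 396) = ((-20 + 5*(9/2)) - 24)*(((103 + 20) - 2) + 396) = ((-20 + 45/2) - 24)*((123 - 2) + 396) = (5/2 - 24)*(121 + 396) = -43/2*517 = -22231/2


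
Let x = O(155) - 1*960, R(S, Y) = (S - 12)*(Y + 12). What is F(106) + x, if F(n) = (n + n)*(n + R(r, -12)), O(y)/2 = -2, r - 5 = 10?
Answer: 21508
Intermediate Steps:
r = 15 (r = 5 + 10 = 15)
O(y) = -4 (O(y) = 2*(-2) = -4)
R(S, Y) = (-12 + S)*(12 + Y)
F(n) = 2*n² (F(n) = (n + n)*(n + (-144 - 12*(-12) + 12*15 + 15*(-12))) = (2*n)*(n + (-144 + 144 + 180 - 180)) = (2*n)*(n + 0) = (2*n)*n = 2*n²)
x = -964 (x = -4 - 1*960 = -4 - 960 = -964)
F(106) + x = 2*106² - 964 = 2*11236 - 964 = 22472 - 964 = 21508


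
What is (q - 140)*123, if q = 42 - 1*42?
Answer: -17220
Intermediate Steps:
q = 0 (q = 42 - 42 = 0)
(q - 140)*123 = (0 - 140)*123 = -140*123 = -17220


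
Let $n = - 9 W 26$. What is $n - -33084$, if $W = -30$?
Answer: $40104$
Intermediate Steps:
$n = 7020$ ($n = \left(-9\right) \left(-30\right) 26 = 270 \cdot 26 = 7020$)
$n - -33084 = 7020 - -33084 = 7020 + 33084 = 40104$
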